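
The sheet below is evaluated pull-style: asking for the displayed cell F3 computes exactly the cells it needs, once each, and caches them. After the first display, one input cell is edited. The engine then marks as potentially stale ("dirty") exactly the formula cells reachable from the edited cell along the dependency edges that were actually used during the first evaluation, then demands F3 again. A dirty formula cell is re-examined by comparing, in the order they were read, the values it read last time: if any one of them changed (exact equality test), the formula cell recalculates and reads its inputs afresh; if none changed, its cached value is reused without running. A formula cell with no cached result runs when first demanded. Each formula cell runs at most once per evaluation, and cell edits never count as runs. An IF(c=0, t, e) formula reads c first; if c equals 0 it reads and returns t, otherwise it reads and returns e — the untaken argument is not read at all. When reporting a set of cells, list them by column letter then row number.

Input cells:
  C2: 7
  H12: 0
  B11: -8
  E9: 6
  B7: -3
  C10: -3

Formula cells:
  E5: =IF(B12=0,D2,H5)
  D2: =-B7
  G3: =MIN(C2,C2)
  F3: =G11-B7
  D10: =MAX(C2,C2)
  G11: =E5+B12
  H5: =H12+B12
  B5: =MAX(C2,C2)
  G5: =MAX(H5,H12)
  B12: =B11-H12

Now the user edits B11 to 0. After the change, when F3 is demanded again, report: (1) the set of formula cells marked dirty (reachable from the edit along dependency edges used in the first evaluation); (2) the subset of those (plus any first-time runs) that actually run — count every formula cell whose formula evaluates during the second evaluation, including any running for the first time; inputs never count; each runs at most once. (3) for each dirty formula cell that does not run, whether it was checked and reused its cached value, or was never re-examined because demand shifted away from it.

The edit dirties: B12, E5, F3, G11, H5.
5 formula cells run: B12, D2, E5, F3, G11.
Unvisited dirty nodes (no longer demanded): H5.
Note the branch switch — demand abandons H5, which is never re-examined.

First demand of the output computes:
  B12 = -8 - 0 = -8
  H5 = 0 + -8 = -8
  E5 = IF(B12=0: B12=-8 -> else branch H5) = -8
  G11 = -8 + -8 = -16
  F3 = -16 - -3 = -13

After the edit, cleaning proceeds:
  B12: a read changed (B11 -8->0) — executes, giving 0.
  D2: had never run; runs now, result 3.
  H5: stays stale; no demand reaches it after the flip.
  E5: a read changed (B12 -8->0) — executes, giving 3.
  G11: a read changed (E5 -8->3; B12 -8->0) — executes, giving 3.
  F3: a read changed (G11 -16->3) — executes, giving 6.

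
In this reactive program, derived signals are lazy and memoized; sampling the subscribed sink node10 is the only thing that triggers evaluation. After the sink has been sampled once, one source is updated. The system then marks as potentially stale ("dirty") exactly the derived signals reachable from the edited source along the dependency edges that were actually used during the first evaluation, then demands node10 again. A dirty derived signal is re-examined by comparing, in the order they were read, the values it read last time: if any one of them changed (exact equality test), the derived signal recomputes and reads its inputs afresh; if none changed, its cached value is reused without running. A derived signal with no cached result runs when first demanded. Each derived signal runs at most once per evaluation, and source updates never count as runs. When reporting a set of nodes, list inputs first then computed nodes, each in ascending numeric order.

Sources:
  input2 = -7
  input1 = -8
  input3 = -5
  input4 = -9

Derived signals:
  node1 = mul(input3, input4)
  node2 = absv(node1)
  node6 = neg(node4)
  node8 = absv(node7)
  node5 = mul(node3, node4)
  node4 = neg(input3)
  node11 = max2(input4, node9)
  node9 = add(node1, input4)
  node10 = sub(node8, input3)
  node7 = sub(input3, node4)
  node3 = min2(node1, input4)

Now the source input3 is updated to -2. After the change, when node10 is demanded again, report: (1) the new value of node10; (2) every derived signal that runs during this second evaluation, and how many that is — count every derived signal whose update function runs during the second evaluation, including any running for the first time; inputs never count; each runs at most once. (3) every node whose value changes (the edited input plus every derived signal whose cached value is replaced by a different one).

First demand of the output computes:
  node4 = neg(-5) = 5
  node7 = sub(-5, 5) = -10
  node8 = absv(-10) = 10
  node10 = sub(10, -5) = 15

After the edit, cleaning proceeds:
  node4: a read changed (input3 -5->-2) — executes, giving 2.
  node7: a read changed (input3 -5->-2; node4 5->2) — executes, giving -4.
  node8: a read changed (node7 -10->-4) — executes, giving 4.
  node10: a read changed (node8 10->4; input3 -5->-2) — executes, giving 6.

Demanding node10 again yields 6.
4 derived signals run: node4, node7, node8, node10.
The nodes whose values change: input3, node4, node7, node8, node10.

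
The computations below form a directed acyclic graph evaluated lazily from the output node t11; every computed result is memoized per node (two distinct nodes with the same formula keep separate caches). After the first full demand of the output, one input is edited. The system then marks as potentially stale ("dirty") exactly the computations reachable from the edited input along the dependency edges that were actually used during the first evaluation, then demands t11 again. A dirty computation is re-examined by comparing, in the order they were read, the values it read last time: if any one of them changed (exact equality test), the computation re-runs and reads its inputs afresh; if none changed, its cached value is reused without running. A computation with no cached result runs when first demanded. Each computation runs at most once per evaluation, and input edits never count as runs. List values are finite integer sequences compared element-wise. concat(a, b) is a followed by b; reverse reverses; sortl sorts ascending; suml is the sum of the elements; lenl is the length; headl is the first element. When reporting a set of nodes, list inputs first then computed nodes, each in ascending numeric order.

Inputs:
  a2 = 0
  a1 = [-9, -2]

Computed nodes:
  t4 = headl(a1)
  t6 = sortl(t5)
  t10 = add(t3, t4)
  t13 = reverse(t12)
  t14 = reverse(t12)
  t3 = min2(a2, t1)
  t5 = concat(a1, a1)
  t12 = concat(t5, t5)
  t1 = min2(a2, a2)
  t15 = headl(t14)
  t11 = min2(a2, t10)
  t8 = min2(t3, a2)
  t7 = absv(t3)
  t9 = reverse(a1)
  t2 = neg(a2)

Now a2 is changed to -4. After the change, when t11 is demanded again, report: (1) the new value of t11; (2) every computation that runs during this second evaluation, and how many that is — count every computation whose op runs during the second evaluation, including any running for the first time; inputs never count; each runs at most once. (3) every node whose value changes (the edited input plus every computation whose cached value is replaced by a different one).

First demand of the output computes:
  t1 = min2(0, 0) = 0
  t3 = min2(0, 0) = 0
  t4 = headl([-9, -2]) = -9
  t10 = add(0, -9) = -9
  t11 = min2(0, -9) = -9

After the edit, cleaning proceeds:
  t1: a read changed (a2 0->-4; a2 0->-4) — executes, giving -4.
  t3: a read changed (a2 0->-4; t1 0->-4) — executes, giving -4.
  t10: a read changed (t3 0->-4) — executes, giving -13.
  t11: a read changed (a2 0->-4; t10 -9->-13) — executes, giving -13.

Demanding t11 again yields -13.
4 computations run: t1, t3, t10, t11.
The nodes whose values change: a2, t1, t3, t10, t11.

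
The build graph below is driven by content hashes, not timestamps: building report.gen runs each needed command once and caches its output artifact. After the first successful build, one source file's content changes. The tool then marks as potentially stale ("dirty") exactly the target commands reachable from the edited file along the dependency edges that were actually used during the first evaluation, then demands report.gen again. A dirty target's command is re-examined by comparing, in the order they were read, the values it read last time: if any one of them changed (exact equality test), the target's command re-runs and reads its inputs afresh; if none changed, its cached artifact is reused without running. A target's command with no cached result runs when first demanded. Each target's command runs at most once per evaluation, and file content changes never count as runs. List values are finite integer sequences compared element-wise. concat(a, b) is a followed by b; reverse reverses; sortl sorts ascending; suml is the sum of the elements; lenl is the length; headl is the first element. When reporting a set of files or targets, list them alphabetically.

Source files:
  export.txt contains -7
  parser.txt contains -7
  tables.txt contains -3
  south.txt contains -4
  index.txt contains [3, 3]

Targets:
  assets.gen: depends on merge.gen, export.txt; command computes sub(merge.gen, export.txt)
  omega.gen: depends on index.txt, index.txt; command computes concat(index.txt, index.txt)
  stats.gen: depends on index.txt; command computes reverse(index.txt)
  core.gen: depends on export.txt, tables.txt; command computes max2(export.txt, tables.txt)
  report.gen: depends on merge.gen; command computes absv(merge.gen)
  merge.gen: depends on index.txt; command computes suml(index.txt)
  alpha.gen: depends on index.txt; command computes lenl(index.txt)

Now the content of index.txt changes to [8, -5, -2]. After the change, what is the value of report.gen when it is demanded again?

Initial pass — values computed on the first demand:
  merge.gen = suml([3, 3]) = 6
  report.gen = absv(6) = 6

Second demand — change propagation:
  merge.gen: re-runs because index.txt [3, 3]->[8, -5, -2]; new result 1.
  report.gen: re-runs because merge.gen 6->1; new result 1.

report.gen now evaluates to 1.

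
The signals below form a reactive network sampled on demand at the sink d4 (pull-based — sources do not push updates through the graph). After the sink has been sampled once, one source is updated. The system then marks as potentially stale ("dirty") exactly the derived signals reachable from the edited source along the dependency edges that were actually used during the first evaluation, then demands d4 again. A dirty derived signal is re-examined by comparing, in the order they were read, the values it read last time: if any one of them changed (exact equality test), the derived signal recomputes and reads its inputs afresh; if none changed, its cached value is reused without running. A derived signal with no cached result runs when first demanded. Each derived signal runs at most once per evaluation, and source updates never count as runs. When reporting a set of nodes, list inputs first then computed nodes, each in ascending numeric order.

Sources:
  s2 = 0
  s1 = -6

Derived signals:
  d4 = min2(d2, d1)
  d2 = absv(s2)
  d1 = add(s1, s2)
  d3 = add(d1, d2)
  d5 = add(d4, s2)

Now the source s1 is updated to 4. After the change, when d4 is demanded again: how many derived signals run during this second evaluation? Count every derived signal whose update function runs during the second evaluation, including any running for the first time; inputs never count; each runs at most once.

Run set: d1, d4 (2 run).

Initial pass — values computed on the first demand:
  d1 = add(-6, 0) = -6
  d2 = absv(0) = 0
  d4 = min2(0, -6) = -6

Second demand — change propagation:
  d1: re-runs because s1 -6->4; new result 4.
  d4: re-runs because d1 -6->4; new result 0.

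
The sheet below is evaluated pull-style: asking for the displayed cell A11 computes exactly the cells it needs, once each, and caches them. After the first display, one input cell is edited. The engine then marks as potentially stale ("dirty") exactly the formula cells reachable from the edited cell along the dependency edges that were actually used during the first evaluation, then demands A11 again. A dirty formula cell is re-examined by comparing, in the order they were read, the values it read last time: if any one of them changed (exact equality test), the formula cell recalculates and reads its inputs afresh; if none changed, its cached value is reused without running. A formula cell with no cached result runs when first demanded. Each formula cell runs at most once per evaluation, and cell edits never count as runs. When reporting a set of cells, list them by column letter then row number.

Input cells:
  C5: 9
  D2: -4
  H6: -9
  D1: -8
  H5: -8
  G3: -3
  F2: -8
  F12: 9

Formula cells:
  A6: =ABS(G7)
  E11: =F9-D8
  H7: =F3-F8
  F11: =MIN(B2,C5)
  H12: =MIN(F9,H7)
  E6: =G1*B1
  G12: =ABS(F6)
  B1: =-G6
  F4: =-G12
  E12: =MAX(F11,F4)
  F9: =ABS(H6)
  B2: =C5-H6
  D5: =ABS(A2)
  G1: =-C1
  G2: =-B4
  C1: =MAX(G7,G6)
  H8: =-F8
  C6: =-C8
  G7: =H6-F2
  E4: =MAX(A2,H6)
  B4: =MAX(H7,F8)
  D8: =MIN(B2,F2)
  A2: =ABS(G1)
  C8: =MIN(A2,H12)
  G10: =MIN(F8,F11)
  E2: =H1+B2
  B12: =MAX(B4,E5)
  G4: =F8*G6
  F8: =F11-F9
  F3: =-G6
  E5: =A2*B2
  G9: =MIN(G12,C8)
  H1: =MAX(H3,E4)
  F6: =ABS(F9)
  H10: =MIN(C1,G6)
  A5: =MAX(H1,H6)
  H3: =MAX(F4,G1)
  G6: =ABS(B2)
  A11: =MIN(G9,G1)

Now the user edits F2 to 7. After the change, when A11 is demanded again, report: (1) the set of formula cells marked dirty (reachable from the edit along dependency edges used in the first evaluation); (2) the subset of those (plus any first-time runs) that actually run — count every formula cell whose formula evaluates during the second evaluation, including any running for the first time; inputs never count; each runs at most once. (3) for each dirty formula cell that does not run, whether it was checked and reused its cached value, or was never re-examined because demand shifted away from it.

First demand of the output computes:
  B2 = 9 - -9 = 18
  F9 = ABS(-9) = 9
  F6 = ABS(9) = 9
  F11 = MIN(18, 9) = 9
  F8 = 9 - 9 = 0
  G6 = ABS(18) = 18
  F3 = -(18) = -18
  G7 = -9 - -8 = -1
  C1 = MAX(-1, 18) = 18
  G1 = -(18) = -18
  A2 = ABS(-18) = 18
  G12 = ABS(9) = 9
  H7 = -18 - 0 = -18
  H12 = MIN(9, -18) = -18
  C8 = MIN(18, -18) = -18
  G9 = MIN(9, -18) = -18
  A11 = MIN(-18, -18) = -18

After the edit, cleaning proceeds:
  G7: a read changed (F2 -8->7) — executes, giving -16.
  C1: a read changed (G7 -1->-16) — executes, giving 18 — identical to its old value.
  G1: dirty, but its reads are unchanged (C1 unchanged); cached -18 stands.
  A2: dirty, but its reads are unchanged (G1 unchanged); cached 18 stands.
  C8: dirty, but its reads are unchanged (A2 unchanged, H12 unchanged); cached -18 stands.
  G9: dirty, but its reads are unchanged (G12 unchanged, C8 unchanged); cached -18 stands.
  A11: dirty, but its reads are unchanged (G9 unchanged, G1 unchanged); cached -18 stands.

Note the absorption at C1: it re-runs yet its value is the same, leaving the output's value untouched.

The edit dirties: A2, A11, C1, C8, G1, G7, G9.
2 formula cells run: C1, G7.
Cache hits after checking: A2, A11, C8, G1, G9.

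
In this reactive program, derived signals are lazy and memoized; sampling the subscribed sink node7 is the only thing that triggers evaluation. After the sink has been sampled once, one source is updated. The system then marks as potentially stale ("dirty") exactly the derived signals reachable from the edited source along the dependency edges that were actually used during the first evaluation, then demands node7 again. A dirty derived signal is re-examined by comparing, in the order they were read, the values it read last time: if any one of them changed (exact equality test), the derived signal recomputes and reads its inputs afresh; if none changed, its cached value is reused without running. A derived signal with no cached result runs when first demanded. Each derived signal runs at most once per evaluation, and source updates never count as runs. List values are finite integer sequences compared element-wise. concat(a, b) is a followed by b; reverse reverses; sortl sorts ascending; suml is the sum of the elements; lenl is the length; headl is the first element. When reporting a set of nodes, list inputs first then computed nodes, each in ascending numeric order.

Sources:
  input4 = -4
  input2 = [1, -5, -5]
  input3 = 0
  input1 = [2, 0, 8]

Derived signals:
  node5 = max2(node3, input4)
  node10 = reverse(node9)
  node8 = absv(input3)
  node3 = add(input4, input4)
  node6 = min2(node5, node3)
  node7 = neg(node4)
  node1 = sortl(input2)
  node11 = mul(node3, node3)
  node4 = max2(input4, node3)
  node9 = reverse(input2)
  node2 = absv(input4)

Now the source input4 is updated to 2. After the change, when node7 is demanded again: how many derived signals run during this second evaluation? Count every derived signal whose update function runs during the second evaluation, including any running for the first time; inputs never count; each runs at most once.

First demand of the output computes:
  node3 = add(-4, -4) = -8
  node4 = max2(-4, -8) = -4
  node7 = neg(-4) = 4

After the edit, cleaning proceeds:
  node3: a read changed (input4 -4->2; input4 -4->2) — executes, giving 4.
  node4: a read changed (input4 -4->2; node3 -8->4) — executes, giving 4.
  node7: a read changed (node4 -4->4) — executes, giving -4.

3 derived signals run: node3, node4, node7.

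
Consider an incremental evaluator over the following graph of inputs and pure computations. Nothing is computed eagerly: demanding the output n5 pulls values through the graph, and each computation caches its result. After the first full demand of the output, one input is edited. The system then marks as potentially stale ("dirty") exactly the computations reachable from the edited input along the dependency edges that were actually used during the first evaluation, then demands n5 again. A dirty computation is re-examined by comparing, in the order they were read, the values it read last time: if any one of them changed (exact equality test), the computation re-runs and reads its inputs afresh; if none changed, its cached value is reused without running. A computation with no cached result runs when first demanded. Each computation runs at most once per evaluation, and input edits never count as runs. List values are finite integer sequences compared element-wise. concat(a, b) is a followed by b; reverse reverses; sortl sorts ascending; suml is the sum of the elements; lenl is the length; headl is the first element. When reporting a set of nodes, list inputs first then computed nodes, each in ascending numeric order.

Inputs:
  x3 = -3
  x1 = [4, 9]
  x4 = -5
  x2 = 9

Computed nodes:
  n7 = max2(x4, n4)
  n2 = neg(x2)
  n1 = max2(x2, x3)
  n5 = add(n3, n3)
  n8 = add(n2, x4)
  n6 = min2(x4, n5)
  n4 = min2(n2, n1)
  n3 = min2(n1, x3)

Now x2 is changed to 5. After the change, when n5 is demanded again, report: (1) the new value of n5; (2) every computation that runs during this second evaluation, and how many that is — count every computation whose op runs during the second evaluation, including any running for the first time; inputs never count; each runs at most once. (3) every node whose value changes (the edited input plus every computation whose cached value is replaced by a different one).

Initial pass — values computed on the first demand:
  n1 = max2(9, -3) = 9
  n3 = min2(9, -3) = -3
  n5 = add(-3, -3) = -6

Second demand — change propagation:
  n1: re-runs because x2 9->5; new result 5.
  n3: re-runs because n1 9->5; new result -3 (unchanged).
  n5: re-examined; everything it read last time is the same (n3 unchanged, n3 unchanged) — cache -6 kept, no run.

The important point: n3 recomputes to an identical value, and the output ends up unchanged.

n5 now evaluates to -6.
Run set: n1, n3 (2 run).
Changed values: x2, n1.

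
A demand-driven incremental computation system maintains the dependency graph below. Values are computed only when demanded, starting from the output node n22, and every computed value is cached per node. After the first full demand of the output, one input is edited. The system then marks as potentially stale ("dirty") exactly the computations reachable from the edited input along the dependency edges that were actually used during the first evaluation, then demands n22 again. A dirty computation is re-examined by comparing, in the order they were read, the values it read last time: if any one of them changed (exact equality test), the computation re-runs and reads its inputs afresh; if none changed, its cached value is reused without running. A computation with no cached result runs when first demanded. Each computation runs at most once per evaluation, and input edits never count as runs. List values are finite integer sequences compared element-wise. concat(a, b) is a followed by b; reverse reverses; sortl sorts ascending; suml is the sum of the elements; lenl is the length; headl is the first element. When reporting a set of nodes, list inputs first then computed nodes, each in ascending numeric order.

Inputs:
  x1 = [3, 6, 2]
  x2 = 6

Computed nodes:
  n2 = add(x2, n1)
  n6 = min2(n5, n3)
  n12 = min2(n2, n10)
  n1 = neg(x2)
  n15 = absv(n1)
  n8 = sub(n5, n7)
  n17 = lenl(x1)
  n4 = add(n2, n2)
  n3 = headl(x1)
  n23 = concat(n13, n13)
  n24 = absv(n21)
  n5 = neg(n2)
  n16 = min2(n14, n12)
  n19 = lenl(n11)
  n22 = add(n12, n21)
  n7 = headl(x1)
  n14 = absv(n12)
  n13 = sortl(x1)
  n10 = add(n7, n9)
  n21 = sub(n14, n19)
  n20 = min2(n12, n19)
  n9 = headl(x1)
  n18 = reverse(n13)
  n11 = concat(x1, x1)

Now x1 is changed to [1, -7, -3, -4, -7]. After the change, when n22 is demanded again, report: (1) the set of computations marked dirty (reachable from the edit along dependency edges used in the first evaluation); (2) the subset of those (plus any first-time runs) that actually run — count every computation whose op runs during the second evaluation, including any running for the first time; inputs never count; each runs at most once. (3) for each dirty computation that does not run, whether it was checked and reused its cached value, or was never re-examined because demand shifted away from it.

Marked dirty: n7, n9, n10, n11, n12, n14, n19, n21, n22.
Computations that run: n7, n9, n10, n11, n12, n19, n21, n22 — 8 in total.
Checked but reused from cache: n14.
Key observation: the cutoff stops propagation at n14 — its inputs' values are unchanged, so it reuses its cache.

First evaluation (everything demanded from the output):
  n1 = neg(6) = -6
  n2 = add(6, -6) = 0
  n7 = headl([3, 6, 2]) = 3
  n9 = headl([3, 6, 2]) = 3
  n10 = add(3, 3) = 6
  n11 = concat([3, 6, 2], [3, 6, 2]) = [3, 6, 2, 3, 6, 2]
  n12 = min2(0, 6) = 0
  n14 = absv(0) = 0
  n19 = lenl([3, 6, 2, 3, 6, 2]) = 6
  n21 = sub(0, 6) = -6
  n22 = add(0, -6) = -6

Propagation after the edit:
  n7: runs — x1 [3, 6, 2]->[1, -7, -3, -4, -7]; result 1.
  n9: runs — x1 [3, 6, 2]->[1, -7, -3, -4, -7]; result 1.
  n10: runs — n7 3->1; n9 3->1; result 2.
  n11: runs — x1 [3, 6, 2]->[1, -7, -3, -4, -7]; x1 [3, 6, 2]->[1, -7, -3, -4, -7]; result [1, -7, -3, -4, -7, 1, -7, -3, -4, -7].
  n12: runs — n10 6->2; result 0 (same value as before).
  n14: checked — values it read are unchanged (n12 unchanged); reused cached 0 without running.
  n19: runs — n11 [3, 6, 2, 3, 6, 2]->[1, -7, -3, -4, -7, 1, -7, -3, -4, -7]; result 10.
  n21: runs — n19 6->10; result -10.
  n22: runs — n21 -6->-10; result -10.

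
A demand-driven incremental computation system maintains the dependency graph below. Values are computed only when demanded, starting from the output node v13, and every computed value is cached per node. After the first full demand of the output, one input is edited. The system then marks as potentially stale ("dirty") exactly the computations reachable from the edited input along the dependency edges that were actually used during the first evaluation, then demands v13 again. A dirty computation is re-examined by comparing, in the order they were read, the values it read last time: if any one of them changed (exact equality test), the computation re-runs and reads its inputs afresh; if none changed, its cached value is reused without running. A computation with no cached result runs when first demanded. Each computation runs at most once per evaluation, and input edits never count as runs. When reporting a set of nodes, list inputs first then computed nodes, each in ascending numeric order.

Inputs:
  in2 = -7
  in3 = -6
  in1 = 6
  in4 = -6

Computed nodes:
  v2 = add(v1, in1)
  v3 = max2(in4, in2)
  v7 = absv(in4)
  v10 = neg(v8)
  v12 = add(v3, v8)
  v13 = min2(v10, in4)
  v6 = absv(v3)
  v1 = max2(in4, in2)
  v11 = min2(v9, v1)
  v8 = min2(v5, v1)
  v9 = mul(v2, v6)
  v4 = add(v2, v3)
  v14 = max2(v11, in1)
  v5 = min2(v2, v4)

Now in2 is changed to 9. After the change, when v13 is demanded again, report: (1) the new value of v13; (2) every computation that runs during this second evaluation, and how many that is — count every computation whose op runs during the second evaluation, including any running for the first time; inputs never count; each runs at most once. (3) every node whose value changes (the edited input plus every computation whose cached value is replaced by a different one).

New value of v13: -9.
Computations that run: v1, v2, v3, v4, v5, v8, v10, v13 — 8 in total.
Values that change: in2, v1, v2, v3, v4, v5, v8, v10, v13.

First evaluation (everything demanded from the output):
  v1 = max2(-6, -7) = -6
  v2 = add(-6, 6) = 0
  v3 = max2(-6, -7) = -6
  v4 = add(0, -6) = -6
  v5 = min2(0, -6) = -6
  v8 = min2(-6, -6) = -6
  v10 = neg(-6) = 6
  v13 = min2(6, -6) = -6

Propagation after the edit:
  v1: runs — in2 -7->9; result 9.
  v2: runs — v1 -6->9; result 15.
  v3: runs — in2 -7->9; result 9.
  v4: runs — v2 0->15; v3 -6->9; result 24.
  v5: runs — v2 0->15; v4 -6->24; result 15.
  v8: runs — v5 -6->15; v1 -6->9; result 9.
  v10: runs — v8 -6->9; result -9.
  v13: runs — v10 6->-9; result -9.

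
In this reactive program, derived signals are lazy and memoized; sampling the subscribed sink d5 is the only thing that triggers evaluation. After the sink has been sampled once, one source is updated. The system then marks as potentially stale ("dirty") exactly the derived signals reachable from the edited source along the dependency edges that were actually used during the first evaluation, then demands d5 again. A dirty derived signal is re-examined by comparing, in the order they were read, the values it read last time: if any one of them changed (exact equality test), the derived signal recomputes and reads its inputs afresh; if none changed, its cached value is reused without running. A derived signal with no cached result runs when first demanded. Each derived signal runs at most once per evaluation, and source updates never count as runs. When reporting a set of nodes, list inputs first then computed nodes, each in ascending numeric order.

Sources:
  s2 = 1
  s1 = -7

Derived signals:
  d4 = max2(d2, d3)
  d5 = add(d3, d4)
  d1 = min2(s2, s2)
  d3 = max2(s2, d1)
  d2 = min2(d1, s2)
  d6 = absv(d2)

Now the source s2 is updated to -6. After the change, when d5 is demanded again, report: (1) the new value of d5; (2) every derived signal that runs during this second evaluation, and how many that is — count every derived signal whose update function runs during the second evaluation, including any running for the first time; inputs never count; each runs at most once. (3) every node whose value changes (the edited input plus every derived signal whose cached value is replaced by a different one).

First demand of the output computes:
  d1 = min2(1, 1) = 1
  d2 = min2(1, 1) = 1
  d3 = max2(1, 1) = 1
  d4 = max2(1, 1) = 1
  d5 = add(1, 1) = 2

After the edit, cleaning proceeds:
  d1: a read changed (s2 1->-6; s2 1->-6) — executes, giving -6.
  d2: a read changed (d1 1->-6; s2 1->-6) — executes, giving -6.
  d3: a read changed (s2 1->-6; d1 1->-6) — executes, giving -6.
  d4: a read changed (d2 1->-6; d3 1->-6) — executes, giving -6.
  d5: a read changed (d3 1->-6; d4 1->-6) — executes, giving -12.

Demanding d5 again yields -12.
5 derived signals run: d1, d2, d3, d4, d5.
The nodes whose values change: s2, d1, d2, d3, d4, d5.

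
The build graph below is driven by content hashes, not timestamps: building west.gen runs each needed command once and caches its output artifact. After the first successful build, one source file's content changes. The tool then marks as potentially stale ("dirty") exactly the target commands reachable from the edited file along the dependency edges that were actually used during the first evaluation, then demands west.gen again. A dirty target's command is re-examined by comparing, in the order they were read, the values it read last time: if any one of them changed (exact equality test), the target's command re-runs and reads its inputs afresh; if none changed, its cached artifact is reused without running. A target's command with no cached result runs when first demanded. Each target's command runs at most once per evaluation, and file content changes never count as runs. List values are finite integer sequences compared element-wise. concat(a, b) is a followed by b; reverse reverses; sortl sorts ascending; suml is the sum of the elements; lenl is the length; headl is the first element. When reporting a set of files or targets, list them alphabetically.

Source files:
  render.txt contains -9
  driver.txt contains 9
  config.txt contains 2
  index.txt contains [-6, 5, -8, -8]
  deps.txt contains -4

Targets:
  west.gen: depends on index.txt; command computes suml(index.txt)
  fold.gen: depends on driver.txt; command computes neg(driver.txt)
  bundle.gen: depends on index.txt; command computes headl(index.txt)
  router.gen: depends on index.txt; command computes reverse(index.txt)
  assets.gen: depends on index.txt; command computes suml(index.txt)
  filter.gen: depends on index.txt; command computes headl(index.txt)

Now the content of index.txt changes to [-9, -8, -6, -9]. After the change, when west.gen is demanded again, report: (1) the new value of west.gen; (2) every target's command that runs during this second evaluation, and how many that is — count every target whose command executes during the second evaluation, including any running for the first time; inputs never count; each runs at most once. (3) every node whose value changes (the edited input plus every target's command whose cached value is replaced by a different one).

Initial pass — values computed on the first demand:
  west.gen = suml([-6, 5, -8, -8]) = -17

Second demand — change propagation:
  west.gen: re-runs because index.txt [-6, 5, -8, -8]->[-9, -8, -6, -9]; new result -32.

west.gen now evaluates to -32.
Run set: west.gen (1 run).
Changed values: index.txt, west.gen.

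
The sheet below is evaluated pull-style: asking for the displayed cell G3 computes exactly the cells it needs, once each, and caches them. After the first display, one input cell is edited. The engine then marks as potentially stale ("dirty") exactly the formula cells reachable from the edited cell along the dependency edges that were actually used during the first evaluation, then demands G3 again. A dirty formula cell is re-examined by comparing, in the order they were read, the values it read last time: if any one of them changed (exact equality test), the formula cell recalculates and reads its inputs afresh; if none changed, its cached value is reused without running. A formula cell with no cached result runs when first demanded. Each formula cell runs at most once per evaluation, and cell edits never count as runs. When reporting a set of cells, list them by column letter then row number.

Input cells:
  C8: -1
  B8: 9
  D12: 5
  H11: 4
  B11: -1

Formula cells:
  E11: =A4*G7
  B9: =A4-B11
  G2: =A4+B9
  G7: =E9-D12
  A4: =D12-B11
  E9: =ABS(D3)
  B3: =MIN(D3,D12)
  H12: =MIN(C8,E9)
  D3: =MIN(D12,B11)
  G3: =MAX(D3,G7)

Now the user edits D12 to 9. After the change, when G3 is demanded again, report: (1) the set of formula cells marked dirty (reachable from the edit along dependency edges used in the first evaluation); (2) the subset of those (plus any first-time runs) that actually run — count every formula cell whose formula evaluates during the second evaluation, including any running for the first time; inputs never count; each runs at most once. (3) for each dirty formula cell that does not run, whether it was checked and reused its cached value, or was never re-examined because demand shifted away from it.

The edit dirties: D3, E9, G3, G7.
3 formula cells run: D3, G3, G7.
Cache hits after checking: E9.
Note where the cutoff bites: E9 is checked, finds nothing changed, and keeps its cache.

First demand of the output computes:
  D3 = MIN(5, -1) = -1
  E9 = ABS(-1) = 1
  G7 = 1 - 5 = -4
  G3 = MAX(-1, -4) = -1

After the edit, cleaning proceeds:
  D3: a read changed (D12 5->9) — executes, giving -1 — identical to its old value.
  E9: dirty, but its reads are unchanged (D3 unchanged); cached 1 stands.
  G7: a read changed (D12 5->9) — executes, giving -8.
  G3: a read changed (G7 -4->-8) — executes, giving -1 — identical to its old value.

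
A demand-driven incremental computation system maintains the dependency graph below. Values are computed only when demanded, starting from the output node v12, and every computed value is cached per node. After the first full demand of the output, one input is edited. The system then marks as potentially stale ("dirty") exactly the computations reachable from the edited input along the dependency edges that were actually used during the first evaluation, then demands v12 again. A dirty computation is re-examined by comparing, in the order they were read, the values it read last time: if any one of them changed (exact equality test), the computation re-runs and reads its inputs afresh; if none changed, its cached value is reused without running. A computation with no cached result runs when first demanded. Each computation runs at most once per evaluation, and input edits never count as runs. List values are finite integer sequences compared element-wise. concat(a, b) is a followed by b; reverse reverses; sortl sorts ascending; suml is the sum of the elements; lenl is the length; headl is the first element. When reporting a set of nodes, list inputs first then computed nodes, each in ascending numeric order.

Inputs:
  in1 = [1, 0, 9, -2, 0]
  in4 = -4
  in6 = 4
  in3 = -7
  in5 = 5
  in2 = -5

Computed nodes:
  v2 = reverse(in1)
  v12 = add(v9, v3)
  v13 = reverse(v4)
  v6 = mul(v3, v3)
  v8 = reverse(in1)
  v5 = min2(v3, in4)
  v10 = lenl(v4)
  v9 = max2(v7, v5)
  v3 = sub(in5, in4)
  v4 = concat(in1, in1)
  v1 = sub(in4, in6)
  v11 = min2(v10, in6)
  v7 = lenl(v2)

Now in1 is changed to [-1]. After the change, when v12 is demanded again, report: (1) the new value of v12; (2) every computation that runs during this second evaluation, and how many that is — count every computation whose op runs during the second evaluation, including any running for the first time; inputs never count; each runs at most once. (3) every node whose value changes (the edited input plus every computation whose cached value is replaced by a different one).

New value of v12: 10.
Computations that run: v2, v7, v9, v12 — 4 in total.
Values that change: in1, v2, v7, v9, v12.

First evaluation (everything demanded from the output):
  v2 = reverse([1, 0, 9, -2, 0]) = [0, -2, 9, 0, 1]
  v3 = sub(5, -4) = 9
  v5 = min2(9, -4) = -4
  v7 = lenl([0, -2, 9, 0, 1]) = 5
  v9 = max2(5, -4) = 5
  v12 = add(5, 9) = 14

Propagation after the edit:
  v2: runs — in1 [1, 0, 9, -2, 0]->[-1]; result [-1].
  v7: runs — v2 [0, -2, 9, 0, 1]->[-1]; result 1.
  v9: runs — v7 5->1; result 1.
  v12: runs — v9 5->1; result 10.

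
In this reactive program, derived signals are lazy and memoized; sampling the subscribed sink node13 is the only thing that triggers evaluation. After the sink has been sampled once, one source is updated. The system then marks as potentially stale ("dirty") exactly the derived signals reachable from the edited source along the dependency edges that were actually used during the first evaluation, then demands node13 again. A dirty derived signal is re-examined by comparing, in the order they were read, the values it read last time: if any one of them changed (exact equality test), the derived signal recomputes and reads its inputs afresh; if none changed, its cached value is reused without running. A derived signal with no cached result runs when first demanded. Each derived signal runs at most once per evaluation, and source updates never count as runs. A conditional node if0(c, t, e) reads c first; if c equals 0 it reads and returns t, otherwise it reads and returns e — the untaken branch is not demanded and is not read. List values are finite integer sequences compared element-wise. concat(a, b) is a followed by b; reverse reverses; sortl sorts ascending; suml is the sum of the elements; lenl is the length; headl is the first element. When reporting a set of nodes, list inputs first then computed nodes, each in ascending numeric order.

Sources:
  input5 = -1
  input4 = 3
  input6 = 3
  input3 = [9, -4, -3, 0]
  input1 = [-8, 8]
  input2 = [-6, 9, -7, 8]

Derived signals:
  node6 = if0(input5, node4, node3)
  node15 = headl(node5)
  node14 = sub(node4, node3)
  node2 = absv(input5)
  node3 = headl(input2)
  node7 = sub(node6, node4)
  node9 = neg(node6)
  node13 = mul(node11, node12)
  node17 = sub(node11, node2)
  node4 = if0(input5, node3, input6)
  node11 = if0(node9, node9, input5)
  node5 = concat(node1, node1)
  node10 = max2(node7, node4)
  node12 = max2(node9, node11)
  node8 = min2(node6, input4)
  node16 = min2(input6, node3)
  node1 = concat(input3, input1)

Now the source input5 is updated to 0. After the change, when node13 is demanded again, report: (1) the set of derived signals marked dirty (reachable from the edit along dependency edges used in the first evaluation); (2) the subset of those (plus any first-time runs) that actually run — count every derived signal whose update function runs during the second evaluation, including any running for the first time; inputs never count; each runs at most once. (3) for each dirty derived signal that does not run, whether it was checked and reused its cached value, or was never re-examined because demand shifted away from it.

The edit dirties: node6, node9, node11, node12, node13.
5 derived signals run: node4, node6, node11, node12, node13.
Cache hits after checking: node9.
Note the branch switch — node4 had no cache and runs now for the first time.

First demand of the output computes:
  node3 = headl([-6, 9, -7, 8]) = -6
  node6 = if0(input5=-1 -> else branch node3) = -6
  node9 = neg(-6) = 6
  node11 = if0(node9=6 -> else branch input5) = -1
  node12 = max2(6, -1) = 6
  node13 = mul(-1, 6) = -6

After the edit, cleaning proceeds:
  node4: had never run; runs now, result -6.
  node6: a read changed (input5 -1->0) — executes, giving -6 — identical to its old value.
  node9: dirty, but its reads are unchanged (node6 unchanged); cached 6 stands.
  node11: a read changed (input5 -1->0) — executes, giving 0.
  node12: a read changed (node11 -1->0) — executes, giving 6 — identical to its old value.
  node13: a read changed (node11 -1->0) — executes, giving 0.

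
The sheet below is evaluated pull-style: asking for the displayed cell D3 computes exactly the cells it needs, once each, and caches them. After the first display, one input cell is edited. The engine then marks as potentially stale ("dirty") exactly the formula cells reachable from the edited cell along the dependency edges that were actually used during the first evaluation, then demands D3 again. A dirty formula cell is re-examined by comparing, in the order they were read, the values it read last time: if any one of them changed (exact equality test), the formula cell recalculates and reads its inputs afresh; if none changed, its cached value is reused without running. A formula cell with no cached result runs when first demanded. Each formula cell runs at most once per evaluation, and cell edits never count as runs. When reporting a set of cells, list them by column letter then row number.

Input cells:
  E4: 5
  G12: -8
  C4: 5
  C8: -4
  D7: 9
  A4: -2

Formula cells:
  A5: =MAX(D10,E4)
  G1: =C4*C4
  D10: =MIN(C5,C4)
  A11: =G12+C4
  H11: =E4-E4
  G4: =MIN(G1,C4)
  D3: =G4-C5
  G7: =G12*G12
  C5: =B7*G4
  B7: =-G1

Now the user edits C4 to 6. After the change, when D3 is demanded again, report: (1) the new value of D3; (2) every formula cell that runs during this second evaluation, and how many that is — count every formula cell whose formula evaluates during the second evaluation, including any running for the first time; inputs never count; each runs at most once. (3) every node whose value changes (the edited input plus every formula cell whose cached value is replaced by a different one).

First demand of the output computes:
  G1 = 5 * 5 = 25
  B7 = -(25) = -25
  G4 = MIN(25, 5) = 5
  C5 = -25 * 5 = -125
  D3 = 5 - -125 = 130

After the edit, cleaning proceeds:
  G1: a read changed (C4 5->6; C4 5->6) — executes, giving 36.
  B7: a read changed (G1 25->36) — executes, giving -36.
  G4: a read changed (G1 25->36; C4 5->6) — executes, giving 6.
  C5: a read changed (B7 -25->-36; G4 5->6) — executes, giving -216.
  D3: a read changed (G4 5->6; C5 -125->-216) — executes, giving 222.

Demanding D3 again yields 222.
5 formula cells run: B7, C5, D3, G1, G4.
The nodes whose values change: B7, C4, C5, D3, G1, G4.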